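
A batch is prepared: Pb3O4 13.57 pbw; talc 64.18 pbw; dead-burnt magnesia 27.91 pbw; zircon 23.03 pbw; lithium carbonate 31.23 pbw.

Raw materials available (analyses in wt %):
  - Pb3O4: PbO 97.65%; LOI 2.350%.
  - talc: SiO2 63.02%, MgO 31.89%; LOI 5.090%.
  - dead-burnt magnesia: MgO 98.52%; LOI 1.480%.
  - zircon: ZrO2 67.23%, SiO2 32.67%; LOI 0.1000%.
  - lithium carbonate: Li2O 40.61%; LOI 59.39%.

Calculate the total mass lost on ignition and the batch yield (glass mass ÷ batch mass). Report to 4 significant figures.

LOI loss = 22.57 pbw; glass = 137.4 pbw; yield = 85.89%

Every computation keeps full precision all the way through — in-progress results are printed (rounded to 4 significant digits) on the page; every reported result takes a single rounding — the derived quantities (five oxide percentages, yield, ignition loss, the totals, glass mass) are recomputed at exact precision from the batch weights on 137.4 pbw of glass as written in the problem or the answer.
Loss on ignition, line by line:
  Pb3O4: 13.57 × 0.02350 = 0.3189 pbw
  talc: 64.18 × 0.05090 = 3.267 pbw
  dead-burnt magnesia: 27.91 × 0.01480 = 0.4131 pbw
  zircon: 23.03 × 0.001000 = 0.02303 pbw
  lithium carbonate: 31.23 × 0.5939 = 18.55 pbw
Total LOI = 22.57 pbw
Glass = batch − LOI = 159.9 − 22.57 = 137.4 pbw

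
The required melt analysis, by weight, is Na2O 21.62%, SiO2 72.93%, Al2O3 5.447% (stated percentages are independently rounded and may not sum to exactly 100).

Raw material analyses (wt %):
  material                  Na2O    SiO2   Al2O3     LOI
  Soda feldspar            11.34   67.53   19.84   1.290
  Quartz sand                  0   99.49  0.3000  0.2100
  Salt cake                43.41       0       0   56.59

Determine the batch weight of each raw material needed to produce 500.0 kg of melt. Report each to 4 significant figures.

Each numeric step carries exact precision in all steps; values along the way appear, rounded to four significant digits, in the working — every reported figure undergoes a single rounding; all derived quantities, including totals, glass mass, ignition loss, the yield, three oxide percentages, are carried from the weighed amounts per 500.0 kg of glass at full precision, as set out in problem or answer.
Oxide-by-oxide targets in 500.0 kg melt:
  Na2O: 21.62% × 500.0 = 108.1 kg
  SiO2: 72.93% × 500.0 = 364.6 kg
  Al2O3: 5.447% × 500.0 = 27.24 kg
A balance pass over the oxides, using the reported weights, for the quoted basis mass (sum by sum, the targets are met net of answer rounding effects):
  Na2O: 133.1·0.1134 + 214.3·0.4341 = 108.1 kg (target 108.1 kg)
  SiO2: 133.1·0.6753 + 276.2·0.9949 = 364.7 kg (target 364.6 kg)
  Al2O3: 133.1·0.1984 + 276.2·0.003000 = 27.24 kg (target 27.24 kg)
Glass-mass closure: Σ batch − LOI loss = 500.0 kg (oxide target masses add up to 500.0 kg; with the basis standing at 500.0 kg — a pure rounding effect).
Batch total: Σ batch = 623.6 kg; loss to ignition Σ batch·LOI = 123.6 kg; as yield: glass ÷ batch → 80.18%.

Batch per 500.0 kg melt:
  Soda feldspar: 133.1 kg
  Quartz sand: 276.2 kg
  Salt cake: 214.3 kg
Total batch = 623.6 kg; LOI loss = 123.6 kg; yield = 80.18%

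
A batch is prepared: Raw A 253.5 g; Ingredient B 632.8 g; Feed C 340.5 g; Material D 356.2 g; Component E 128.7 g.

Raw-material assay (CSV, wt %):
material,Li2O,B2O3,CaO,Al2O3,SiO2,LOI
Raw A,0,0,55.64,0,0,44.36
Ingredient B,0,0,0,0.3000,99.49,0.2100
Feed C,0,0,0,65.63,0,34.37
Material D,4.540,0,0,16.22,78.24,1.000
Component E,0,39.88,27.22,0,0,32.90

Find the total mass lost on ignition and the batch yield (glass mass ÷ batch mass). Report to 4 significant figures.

LOI loss = 276.7 g; glass = 1435 g; yield = 83.83%

Each numeric step carries full float precision end to end; values along the way are shown rounded off to 4 significant figures across the worked steps. Every reported value is rounded exactly once; derived quantities (glass mass, yield, LOI, the five compositions, totals) are re-derived in full precision from the batch weights at 1435 g of glass as they appear in the question or the answer.
Ignition loss by material:
  Raw A: 253.5 × 0.4436 = 112.5 g
  Ingredient B: 632.8 × 0.002100 = 1.329 g
  Feed C: 340.5 × 0.3437 = 117.0 g
  Material D: 356.2 × 0.01000 = 3.562 g
  Component E: 128.7 × 0.3290 = 42.34 g
Total LOI = 276.7 g
Glass = batch − LOI = 1712 − 276.7 = 1435 g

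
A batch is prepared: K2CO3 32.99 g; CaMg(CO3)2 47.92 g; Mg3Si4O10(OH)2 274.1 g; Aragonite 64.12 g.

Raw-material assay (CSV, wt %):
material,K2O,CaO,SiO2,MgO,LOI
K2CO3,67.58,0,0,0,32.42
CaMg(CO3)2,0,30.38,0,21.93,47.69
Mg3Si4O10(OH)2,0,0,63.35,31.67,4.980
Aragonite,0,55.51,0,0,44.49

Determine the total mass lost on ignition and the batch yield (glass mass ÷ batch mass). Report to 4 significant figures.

LOI loss = 75.73 g; glass = 343.4 g; yield = 81.93%

Working values are printed rounded to 4 significant digits when written out. The whole derivation maintains exact precision all the way through. Every reported number undergoes a single rounding; all derived quantities (ignition loss, the four compositions, totals, the yield, glass mass) are re-derived using the weight values for 343.4 g of glass in full float precision, as set out in the problem or answer text.
Material-by-material LOI:
  K2CO3: 32.99 × 0.3242 = 10.70 g
  CaMg(CO3)2: 47.92 × 0.4769 = 22.85 g
  Mg3Si4O10(OH)2: 274.1 × 0.04980 = 13.65 g
  Aragonite: 64.12 × 0.4449 = 28.53 g
Total LOI = 75.73 g
Glass = batch − LOI = 419.1 − 75.73 = 343.4 g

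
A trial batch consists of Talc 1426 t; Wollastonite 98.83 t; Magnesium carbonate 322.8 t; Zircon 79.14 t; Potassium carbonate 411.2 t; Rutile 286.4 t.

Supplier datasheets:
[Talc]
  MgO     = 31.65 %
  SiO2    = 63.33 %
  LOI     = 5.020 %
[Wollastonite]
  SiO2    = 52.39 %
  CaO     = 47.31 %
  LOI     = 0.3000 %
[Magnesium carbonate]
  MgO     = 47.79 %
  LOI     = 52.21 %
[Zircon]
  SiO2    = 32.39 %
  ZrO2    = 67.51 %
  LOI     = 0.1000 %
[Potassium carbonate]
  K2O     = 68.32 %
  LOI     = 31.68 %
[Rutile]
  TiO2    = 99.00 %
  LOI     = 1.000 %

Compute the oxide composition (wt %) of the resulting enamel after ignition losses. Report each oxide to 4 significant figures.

Glass mass = 2251 t (batch 2624 − LOI 373.6).
Composition: MgO 26.91%, K2O 12.48%, SiO2 43.56%, CaO 2.077%, ZrO2 2.374%, TiO2 12.60%

Working values are displayed rounded off to 4 significant figures across the worked steps. Every computation keeps full float precision at every stage. Every reported figure carries a single rounding. The derived quantities (totals, the yield, the six compositions, glass mass, LOI) are computed at full precision from the weighed amounts on 2251 t of glass as set out in question or answer.
Mass of each oxide from the mix:
  MgO: 1426·0.3165 + 322.8·0.4779 = 605.6 t
  K2O: 411.2·0.6832 = 280.9 t
  SiO2: 1426·0.6333 + 98.83·0.5239 + 79.14·0.3239 = 980.5 t
  CaO: 98.83·0.4731 = 46.76 t
  ZrO2: 79.14·0.6751 = 53.43 t
  TiO2: 286.4·0.9900 = 283.5 t
LOI: 1426·0.05020 + 98.83·0.003000 + 322.8·0.5221 + 79.14·0.001000 + 411.2·0.3168 + 286.4·0.01000 = 373.6 t
Resulting glass, batch − LOI: 2624 − 373.6 = 2251 t (matching Σ of the oxides)
wt % = oxide mass / glass mass × 100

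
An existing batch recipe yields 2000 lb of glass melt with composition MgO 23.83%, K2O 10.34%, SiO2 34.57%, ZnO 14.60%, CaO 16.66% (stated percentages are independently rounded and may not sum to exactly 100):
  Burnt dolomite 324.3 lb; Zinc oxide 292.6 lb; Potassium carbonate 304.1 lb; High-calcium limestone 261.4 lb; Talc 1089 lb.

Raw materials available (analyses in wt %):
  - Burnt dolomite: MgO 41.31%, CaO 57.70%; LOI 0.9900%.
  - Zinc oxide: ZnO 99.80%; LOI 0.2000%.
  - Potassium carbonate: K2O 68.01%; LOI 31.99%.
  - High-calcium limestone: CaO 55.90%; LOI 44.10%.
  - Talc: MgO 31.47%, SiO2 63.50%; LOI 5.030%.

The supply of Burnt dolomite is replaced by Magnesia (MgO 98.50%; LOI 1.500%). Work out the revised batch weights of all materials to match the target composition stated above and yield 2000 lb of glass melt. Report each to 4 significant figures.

The whole derivation maintains full precision at all times — values along the way are shown (rounded to four significant digits) within the worked lines; a single rounding completes each reported figure — derived quantities are carried using the weight values at 2000 lb of glass at exact precision (five oxide percentages, glass mass, ignition loss, the totals, the yield), precisely as stated by problem or answer.
Target oxide masses per 2000 lb glass melt:
  MgO: 23.83% × 2000 = 476.6 lb
  K2O: 10.34% × 2000 = 206.8 lb
  SiO2: 34.57% × 2000 = 691.4 lb
  ZnO: 14.60% × 2000 = 292.0 lb
  CaO: 16.66% × 2000 = 333.2 lb
Mass-balance tally per oxide given the weights on record, for the quoted basis mass (every target is met by its sum exact up to rounding of places):
  MgO: 136.0·0.9850 + 1089·0.3147 = 476.7 lb (target 476.6 lb)
  K2O: 304.1·0.6801 = 206.8 lb (target 206.8 lb)
  SiO2: 1089·0.6350 = 691.5 lb (target 691.4 lb)
  ZnO: 292.6·0.9980 = 292.0 lb (target 292.0 lb)
  CaO: 596.1·0.5590 = 333.2 lb (target 333.2 lb)
The glass-mass cross-check: net batch after ignition = 2000 lb (oxide target masses add up to 2000 lb; basis as stated: 2000 lb — differing by rounding only).
Batch total: Σ batch = 2418 lb; LOI loss = Σ batch·LOI = 417.6 lb; yield: glass divided by total = 82.73%.

Revised batch per 2000 lb glass melt:
  Magnesia: 136.0 lb
  Zinc oxide: 292.6 lb
  Potassium carbonate: 304.1 lb
  High-calcium limestone: 596.1 lb
  Talc: 1089 lb
Total batch = 2418 lb; LOI loss = 417.6 lb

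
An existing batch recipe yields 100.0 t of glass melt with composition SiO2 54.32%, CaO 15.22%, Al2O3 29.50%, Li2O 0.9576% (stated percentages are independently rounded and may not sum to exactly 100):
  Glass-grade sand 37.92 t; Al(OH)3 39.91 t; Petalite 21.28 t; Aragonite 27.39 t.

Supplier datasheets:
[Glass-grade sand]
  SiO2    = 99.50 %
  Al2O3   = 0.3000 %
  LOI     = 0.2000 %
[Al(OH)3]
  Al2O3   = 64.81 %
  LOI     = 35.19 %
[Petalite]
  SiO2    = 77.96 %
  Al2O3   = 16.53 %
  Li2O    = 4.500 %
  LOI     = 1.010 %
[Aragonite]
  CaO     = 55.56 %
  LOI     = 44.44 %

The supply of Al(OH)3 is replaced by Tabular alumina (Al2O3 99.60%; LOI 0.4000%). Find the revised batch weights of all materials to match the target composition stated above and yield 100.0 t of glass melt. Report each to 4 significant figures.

Revised batch per 100.0 t glass melt:
  Glass-grade sand: 37.92 t
  Tabular alumina: 25.97 t
  Petalite: 21.28 t
  Aragonite: 27.39 t
Total batch = 112.6 t; LOI loss = 12.57 t

Working values are printed (rounded to 4 significant digits) when written out — all arithmetic keeps full precision at all times — each reported number takes just one rounding — the derived quantities, including four oxide percentages, totals, LOI, glass mass, yield, are re-derived from the weighed amounts at 100.0 t of glass in exact precision as quoted within the problem or the answer.
Per-oxide target masses for 100.0 t glass melt:
  SiO2: 54.32% × 100.0 = 54.32 t
  CaO: 15.22% × 100.0 = 15.22 t
  Al2O3: 29.50% × 100.0 = 29.50 t
  Li2O: 0.9576% × 100.0 = 0.9576 t
Per-oxide balance check using the reported weights, relative to the basis at hand (sum by sum, the targets are met inside rounding margins):
  SiO2: 37.92·0.9950 + 21.28·0.7796 = 54.32 t (target 54.32 t)
  CaO: 27.39·0.5556 = 15.22 t (target 15.22 t)
  Al2O3: 37.92·0.003000 + 25.97·0.9960 + 21.28·0.1653 = 29.50 t (target 29.50 t)
  Li2O: 21.28·0.04500 = 0.9576 t (target 0.9576 t)
Glass-mass sanity pass: Σ batch − LOI loss = 99.99 t (oxide target masses add up to 100.0 t; with the basis standing at 100.0 t — rounding explains the deltas).
Total batch = Σ batch = 112.6 t; LOI removed, Σ of batch·LOI: 12.57 t; glass ÷ batch gives a yield of 88.84%.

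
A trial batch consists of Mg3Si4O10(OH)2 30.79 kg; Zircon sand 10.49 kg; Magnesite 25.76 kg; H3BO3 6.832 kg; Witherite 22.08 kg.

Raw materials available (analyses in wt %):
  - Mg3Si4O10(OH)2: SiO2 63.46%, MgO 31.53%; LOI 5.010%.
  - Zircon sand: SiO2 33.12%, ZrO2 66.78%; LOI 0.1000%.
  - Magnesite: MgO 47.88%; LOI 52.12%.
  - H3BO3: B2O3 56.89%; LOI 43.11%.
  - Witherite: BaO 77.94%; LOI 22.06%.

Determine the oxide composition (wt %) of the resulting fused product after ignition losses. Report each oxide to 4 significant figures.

In-progress results are displayed (rounded to 4 significant digits) when written out — the whole derivation runs at exact precision end to end. Each reported result is rounded just once; derived quantities, including LOI, net glass mass, yield, the five compositions, the totals, are carried using the weight values on 73.16 kg of glass in full float precision, as quoted within the question or the answer.
Oxide-by-oxide delivered mass:
  SiO2: 30.79·0.6346 + 10.49·0.3312 = 23.01 kg
  BaO: 22.08·0.7794 = 17.21 kg
  B2O3: 6.832·0.5689 = 3.887 kg
  ZrO2: 10.49·0.6678 = 7.005 kg
  MgO: 30.79·0.3153 + 25.76·0.4788 = 22.04 kg
LOI: 30.79·0.05010 + 10.49·0.001000 + 25.76·0.5212 + 6.832·0.4311 + 22.08·0.2206 = 22.80 kg
The glass mass, total less LOI, = 95.95 − 22.80 = 73.16 kg (the oxide masses sum to this)
percent share: oxide ÷ glass, ×100

Glass mass = 73.16 kg (batch 95.95 − LOI 22.80).
Composition: SiO2 31.46%, BaO 23.52%, B2O3 5.313%, ZrO2 9.576%, MgO 30.13%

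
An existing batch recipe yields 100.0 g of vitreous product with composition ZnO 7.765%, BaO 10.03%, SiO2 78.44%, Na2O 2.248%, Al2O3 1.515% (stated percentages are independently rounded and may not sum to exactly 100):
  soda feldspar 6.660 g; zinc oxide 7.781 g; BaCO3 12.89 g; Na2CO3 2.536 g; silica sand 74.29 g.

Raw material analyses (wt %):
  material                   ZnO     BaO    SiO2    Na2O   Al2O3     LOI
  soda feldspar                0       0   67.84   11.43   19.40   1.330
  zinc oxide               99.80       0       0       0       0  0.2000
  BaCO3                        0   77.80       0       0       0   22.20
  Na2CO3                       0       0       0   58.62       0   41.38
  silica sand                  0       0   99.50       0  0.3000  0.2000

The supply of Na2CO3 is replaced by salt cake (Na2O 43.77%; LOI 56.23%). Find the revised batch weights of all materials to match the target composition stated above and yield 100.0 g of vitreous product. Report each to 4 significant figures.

In-progress results are rounded to four significant figures as shown; the working math carries full float precision from first step to last — each reported number is rounded a single time; all derived quantities (five oxide percentages, net glass mass, the totals, LOI, the yield) are computed from the batch weights for 100.0 g of glass at exact precision as quoted within problem or answer.
Oxide mass targets, per 100.0 g vitreous product:
  ZnO: 7.765% × 100.0 = 7.765 g
  BaO: 10.03% × 100.0 = 10.03 g
  SiO2: 78.44% × 100.0 = 78.44 g
  Na2O: 2.248% × 100.0 = 2.248 g
  Al2O3: 1.515% × 100.0 = 1.515 g
Checking each oxide sum working from each reported weight, versus the basis set out (each sum matches its target mass exact up to rounding of places):
  ZnO: 7.781·0.9980 = 7.765 g (target 7.765 g)
  BaO: 12.89·0.7780 = 10.03 g (target 10.03 g)
  SiO2: 6.660·0.6784 + 74.29·0.9950 = 78.44 g (target 78.44 g)
  Na2O: 6.660·0.1143 + 3.397·0.4377 = 2.248 g (target 2.248 g)
  Al2O3: 6.660·0.1940 + 74.29·0.003000 = 1.515 g (target 1.515 g)
Glass-mass sanity pass: batch Σ − ignition loss = 99.99 g (the Σ of target masses is 100.0 g; stated basis 100.0 g — a pure rounding effect).
Total batch = Σ batch = 105.0 g; LOI removed, Σ of batch·LOI: 5.024 g; yield, glass over the total, = 95.22%.

Revised batch per 100.0 g vitreous product:
  soda feldspar: 6.660 g
  zinc oxide: 7.781 g
  BaCO3: 12.89 g
  salt cake: 3.397 g
  silica sand: 74.29 g
Total batch = 105.0 g; LOI loss = 5.024 g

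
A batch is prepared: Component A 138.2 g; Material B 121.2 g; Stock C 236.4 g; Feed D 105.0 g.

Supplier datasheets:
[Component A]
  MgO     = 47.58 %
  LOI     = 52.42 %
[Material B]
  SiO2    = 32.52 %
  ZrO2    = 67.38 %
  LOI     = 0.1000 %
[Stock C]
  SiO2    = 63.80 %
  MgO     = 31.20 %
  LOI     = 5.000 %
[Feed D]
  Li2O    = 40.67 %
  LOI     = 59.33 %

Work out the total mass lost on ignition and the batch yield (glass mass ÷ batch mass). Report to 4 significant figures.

The whole derivation maintains full float precision at every stage; mid-chain values are printed, rounded to four significant digits, between the steps. Each reported result sees exactly one rounding; all derived quantities, which include the four compositions, the yield, ignition loss, glass mass, the totals, are carried in full precision, as given in either problem or answer, using the weight values on 454.1 g of glass.
Material-by-material LOI:
  Component A: 138.2 × 0.5242 = 72.44 g
  Material B: 121.2 × 0.001000 = 0.1212 g
  Stock C: 236.4 × 0.05000 = 11.82 g
  Feed D: 105.0 × 0.5933 = 62.30 g
Total LOI = 146.7 g
Glass = batch − LOI = 600.8 − 146.7 = 454.1 g

LOI loss = 146.7 g; glass = 454.1 g; yield = 75.59%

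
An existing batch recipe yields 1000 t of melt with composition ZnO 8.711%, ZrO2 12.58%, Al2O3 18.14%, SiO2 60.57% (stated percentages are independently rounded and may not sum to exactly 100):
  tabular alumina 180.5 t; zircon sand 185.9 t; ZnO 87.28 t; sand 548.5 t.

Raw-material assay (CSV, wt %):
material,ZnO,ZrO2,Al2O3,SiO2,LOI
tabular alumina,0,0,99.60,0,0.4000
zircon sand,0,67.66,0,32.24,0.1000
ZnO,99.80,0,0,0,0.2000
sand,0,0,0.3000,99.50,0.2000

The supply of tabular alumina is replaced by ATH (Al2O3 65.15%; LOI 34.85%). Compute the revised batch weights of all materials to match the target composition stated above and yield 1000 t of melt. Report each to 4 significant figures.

Revised batch per 1000 t melt:
  ATH: 275.9 t
  zircon sand: 185.9 t
  ZnO: 87.28 t
  sand: 548.5 t
Total batch = 1098 t; LOI loss = 97.61 t

Values along the way are displayed rounded to four significant digits on the page — all arithmetic keeps exact precision all the way through. Exactly one rounding lands on every reported result. Derived quantities are recomputed at full precision (LOI, glass mass, the yield, four oxide percentages, the totals) from the weighed amounts on 1000 t of glass precisely as stated by either problem or answer.
Per-oxide target masses for 1000 t melt:
  ZnO: 8.711% × 1000 = 87.11 t
  ZrO2: 12.58% × 1000 = 125.8 t
  Al2O3: 18.14% × 1000 = 181.4 t
  SiO2: 60.57% × 1000 = 605.7 t
Checking each oxide sum per the reported batch figures, at the basis given (every target is met by its sum within answer rounding):
  ZnO: 87.28·0.9980 = 87.11 t (target 87.11 t)
  ZrO2: 185.9·0.6766 = 125.8 t (target 125.8 t)
  Al2O3: 275.9·0.6515 + 548.5·0.003000 = 181.4 t (target 181.4 t)
  SiO2: 185.9·0.3224 + 548.5·0.9950 = 605.7 t (target 605.7 t)
Glass-mass bookkeeping: the batch minus its LOI: 1000 t (summing oxide targets gives 1000 t; versus the stated basis of 1000 t — deltas are rounding alone).
Total batch = Σ batch = 1098 t; LOI removed, Σ of batch·LOI: 97.61 t; yield, glass over the total, = 91.11%.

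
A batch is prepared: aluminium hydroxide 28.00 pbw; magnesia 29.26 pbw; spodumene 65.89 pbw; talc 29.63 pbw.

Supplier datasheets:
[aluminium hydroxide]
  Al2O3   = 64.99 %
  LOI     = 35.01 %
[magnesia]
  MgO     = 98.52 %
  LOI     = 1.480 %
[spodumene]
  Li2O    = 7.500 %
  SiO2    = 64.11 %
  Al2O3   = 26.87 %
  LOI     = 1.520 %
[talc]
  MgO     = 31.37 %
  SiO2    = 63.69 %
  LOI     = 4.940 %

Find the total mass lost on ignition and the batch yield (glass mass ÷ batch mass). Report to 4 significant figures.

All internal work keeps full float precision at every stage — values along the way are displayed rounded to 4 significant figures in the working; a single rounding completes every reported number; derived quantities are recomputed starting from the weights per 140.1 pbw of glass at exact precision (totals, LOI, net glass mass, four oxide percentages, the yield) exactly as printed in either problem or answer.
LOI of each material in turn:
  aluminium hydroxide: 28.00 × 0.3501 = 9.803 pbw
  magnesia: 29.26 × 0.01480 = 0.4330 pbw
  spodumene: 65.89 × 0.01520 = 1.002 pbw
  talc: 29.63 × 0.04940 = 1.464 pbw
Total LOI = 12.70 pbw
Glass = batch − LOI = 152.8 − 12.70 = 140.1 pbw

LOI loss = 12.70 pbw; glass = 140.1 pbw; yield = 91.69%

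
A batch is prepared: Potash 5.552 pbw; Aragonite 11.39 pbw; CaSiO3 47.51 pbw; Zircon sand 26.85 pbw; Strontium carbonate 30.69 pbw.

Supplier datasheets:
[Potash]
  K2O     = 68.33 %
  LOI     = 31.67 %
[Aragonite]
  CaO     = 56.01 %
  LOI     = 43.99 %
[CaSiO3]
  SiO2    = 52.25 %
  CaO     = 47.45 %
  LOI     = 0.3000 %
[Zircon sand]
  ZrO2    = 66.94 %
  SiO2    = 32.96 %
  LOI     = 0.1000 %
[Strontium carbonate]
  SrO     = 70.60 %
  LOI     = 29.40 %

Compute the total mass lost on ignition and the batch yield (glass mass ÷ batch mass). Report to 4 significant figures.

Working values appear, rounded to 4 significant figures, when written out. All internal work keeps full precision end to end — exactly one rounding lands on each reported figure. All derived quantities, including LOI, the totals, the five compositions, net glass mass, yield, are rebuilt starting from the weights per 106.0 pbw of glass at exact precision as they appear in problem or answer.
Loss on ignition, line by line:
  Potash: 5.552 × 0.3167 = 1.758 pbw
  Aragonite: 11.39 × 0.4399 = 5.010 pbw
  CaSiO3: 47.51 × 0.003000 = 0.1425 pbw
  Zircon sand: 26.85 × 0.001000 = 0.02685 pbw
  Strontium carbonate: 30.69 × 0.2940 = 9.023 pbw
Total LOI = 15.96 pbw
Glass = batch − LOI = 122.0 − 15.96 = 106.0 pbw

LOI loss = 15.96 pbw; glass = 106.0 pbw; yield = 86.92%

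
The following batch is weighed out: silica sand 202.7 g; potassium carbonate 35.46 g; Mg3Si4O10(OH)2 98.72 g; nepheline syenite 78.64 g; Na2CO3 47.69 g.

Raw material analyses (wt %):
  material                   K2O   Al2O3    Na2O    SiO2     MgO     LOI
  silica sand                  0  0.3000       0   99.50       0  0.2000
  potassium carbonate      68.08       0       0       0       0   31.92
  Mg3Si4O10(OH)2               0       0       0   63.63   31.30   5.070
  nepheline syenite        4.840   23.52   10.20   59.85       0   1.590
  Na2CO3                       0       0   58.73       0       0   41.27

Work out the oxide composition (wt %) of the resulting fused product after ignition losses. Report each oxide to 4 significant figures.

Intermediates are displayed rounded to four significant figures as written — the whole derivation keeps exact precision all the way through — a single rounding completes each reported number. Derived quantities, which include the yield, five oxide percentages, LOI, net glass mass, the totals, are rebuilt at exact precision, as set out in question or answer, from the batch weights on 425.5 g of glass.
Delivered oxide masses:
  K2O: 35.46·0.6808 + 78.64·0.04840 = 27.95 g
  Al2O3: 202.7·0.003000 + 78.64·0.2352 = 19.10 g
  Na2O: 78.64·0.1020 + 47.69·0.5873 = 36.03 g
  SiO2: 202.7·0.9950 + 98.72·0.6363 + 78.64·0.5985 = 311.6 g
  MgO: 98.72·0.3130 = 30.90 g
LOI: 202.7·0.002000 + 35.46·0.3192 + 98.72·0.05070 + 78.64·0.01590 + 47.69·0.4127 = 37.66 g
Resulting glass, batch − LOI: 463.2 − 37.66 = 425.5 g (equal to the oxide-mass sum)
each wt % is 100 × oxide ÷ glass

Glass mass = 425.5 g (batch 463.2 − LOI 37.66).
Composition: K2O 6.567%, Al2O3 4.489%, Na2O 8.467%, SiO2 73.22%, MgO 7.261%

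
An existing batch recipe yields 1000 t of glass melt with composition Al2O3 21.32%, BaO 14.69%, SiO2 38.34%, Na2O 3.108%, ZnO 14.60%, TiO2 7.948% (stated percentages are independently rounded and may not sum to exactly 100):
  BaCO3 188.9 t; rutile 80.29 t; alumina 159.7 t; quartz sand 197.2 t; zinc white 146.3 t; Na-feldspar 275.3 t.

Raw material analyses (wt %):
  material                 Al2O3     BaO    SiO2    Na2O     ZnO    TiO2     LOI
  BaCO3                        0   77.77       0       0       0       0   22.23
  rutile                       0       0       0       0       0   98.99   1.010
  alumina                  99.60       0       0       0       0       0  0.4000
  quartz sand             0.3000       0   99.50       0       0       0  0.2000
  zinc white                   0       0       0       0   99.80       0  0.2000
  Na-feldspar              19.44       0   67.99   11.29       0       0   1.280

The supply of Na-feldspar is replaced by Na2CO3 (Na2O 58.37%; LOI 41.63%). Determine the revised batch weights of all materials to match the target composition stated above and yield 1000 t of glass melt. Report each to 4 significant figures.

Revised batch per 1000 t glass melt:
  BaCO3: 188.9 t
  rutile: 80.29 t
  alumina: 212.9 t
  quartz sand: 385.3 t
  zinc white: 146.3 t
  Na2CO3: 53.25 t
Total batch = 1067 t; LOI loss = 66.89 t

All arithmetic holds exact precision from start to finish. In-progress results are printed rounded off to 4 significant digits in the printout; a single rounding finalizes every reported figure. The derived quantities are rebuilt starting from the weights on 1000 t of glass at full float precision (the six compositions, ignition loss, glass mass, totals, the yield), precisely as stated by problem or answer.
Target masses of each oxide per 1000 t glass melt:
  Al2O3: 21.32% × 1000 = 213.2 t
  BaO: 14.69% × 1000 = 146.9 t
  SiO2: 38.34% × 1000 = 383.4 t
  Na2O: 3.108% × 1000 = 31.08 t
  ZnO: 14.60% × 1000 = 146.0 t
  TiO2: 7.948% × 1000 = 79.48 t
Oxide-by-oxide audit applying the batch weights above, against the basis in use (sum by sum, the targets are met exact up to rounding of places):
  Al2O3: 212.9·0.9960 + 385.3·0.003000 = 213.2 t (target 213.2 t)
  BaO: 188.9·0.7777 = 146.9 t (target 146.9 t)
  SiO2: 385.3·0.9950 = 383.4 t (target 383.4 t)
  Na2O: 53.25·0.5837 = 31.08 t (target 31.08 t)
  ZnO: 146.3·0.9980 = 146.0 t (target 146.0 t)
  TiO2: 80.29·0.9899 = 79.48 t (target 79.48 t)
Glass-mass bookkeeping: net batch after ignition = 1000 t (the targets, summed, come to 1000 t; against the stated basis, 1000 t — a pure rounding effect).
Summing the batch: Σ batch = 1067 t; loss to ignition Σ batch·LOI = 66.89 t; as yield: glass ÷ batch → 93.73%.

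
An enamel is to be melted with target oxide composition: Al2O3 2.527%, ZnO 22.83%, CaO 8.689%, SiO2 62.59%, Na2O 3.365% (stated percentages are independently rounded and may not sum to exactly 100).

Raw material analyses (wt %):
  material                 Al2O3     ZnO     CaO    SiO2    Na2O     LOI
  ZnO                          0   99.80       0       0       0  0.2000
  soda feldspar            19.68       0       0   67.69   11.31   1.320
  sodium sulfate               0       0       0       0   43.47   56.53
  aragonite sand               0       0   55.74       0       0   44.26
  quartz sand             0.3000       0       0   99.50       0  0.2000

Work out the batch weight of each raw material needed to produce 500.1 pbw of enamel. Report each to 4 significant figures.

Batch per 500.1 pbw enamel:
  ZnO: 114.4 pbw
  soda feldspar: 60.04 pbw
  sodium sulfate: 23.09 pbw
  aragonite sand: 77.96 pbw
  quartz sand: 273.7 pbw
Total batch = 549.2 pbw; LOI loss = 49.13 pbw; yield = 91.05%

The whole derivation maintains exact precision at every stage; working values are shown, rounded to four significant figures, as written. Exactly one rounding lands on each reported value. All derived quantities are carried from the batch weights per 500.1 pbw of glass in exact precision (glass mass, five oxide percentages, ignition loss, totals, yield), as they appear in question or answer.
Target oxide masses per 500.1 pbw enamel:
  Al2O3: 2.527% × 500.1 = 12.64 pbw
  ZnO: 22.83% × 500.1 = 114.2 pbw
  CaO: 8.689% × 500.1 = 43.45 pbw
  SiO2: 62.59% × 500.1 = 313.0 pbw
  Na2O: 3.365% × 500.1 = 16.83 pbw
Mass-balance tally per oxide on the weights just shown, for the quoted basis mass (oxide sums agree with the targets up to rounding of the answer):
  Al2O3: 60.04·0.1968 + 273.7·0.003000 = 12.64 pbw (target 12.64 pbw)
  ZnO: 114.4·0.9980 = 114.2 pbw (target 114.2 pbw)
  CaO: 77.96·0.5574 = 43.45 pbw (target 43.45 pbw)
  SiO2: 60.04·0.6769 + 273.7·0.9950 = 313.0 pbw (target 313.0 pbw)
  Na2O: 60.04·0.1131 + 23.09·0.4347 = 16.83 pbw (target 16.83 pbw)
Auditing the glass mass value: total batch − LOI = 500.1 pbw (targets for the oxides total 500.1 pbw; stated basis 500.1 pbw — any gap is answer rounding).
Adding the batch up: Σ batch = 549.2 pbw; loss to ignition Σ batch·LOI = 49.13 pbw; yield, glass over the total, = 91.05%.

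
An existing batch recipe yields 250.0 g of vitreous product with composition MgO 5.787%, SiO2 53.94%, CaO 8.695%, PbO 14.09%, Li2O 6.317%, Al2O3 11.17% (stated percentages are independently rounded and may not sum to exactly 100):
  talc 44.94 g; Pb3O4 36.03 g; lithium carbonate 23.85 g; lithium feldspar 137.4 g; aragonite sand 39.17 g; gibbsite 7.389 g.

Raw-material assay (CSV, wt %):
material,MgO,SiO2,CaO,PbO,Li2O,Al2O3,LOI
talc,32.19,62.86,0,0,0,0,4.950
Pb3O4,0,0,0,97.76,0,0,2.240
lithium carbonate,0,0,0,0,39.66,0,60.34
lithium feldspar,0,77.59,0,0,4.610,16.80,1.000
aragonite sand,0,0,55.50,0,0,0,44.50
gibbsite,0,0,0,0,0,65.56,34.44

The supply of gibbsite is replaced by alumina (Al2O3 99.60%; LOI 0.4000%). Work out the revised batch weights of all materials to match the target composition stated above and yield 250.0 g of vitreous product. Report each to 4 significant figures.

In-progress results appear (rounded to 4 significant digits) in the working — the whole derivation keeps full float precision at all times; every reported number takes exactly one rounding — all derived quantities (the yield, six oxide percentages, glass mass, the totals, ignition loss) are re-derived using the weight values at 250.0 g of glass at exact precision as quoted within problem or answer.
Target oxide masses per 250.0 g vitreous product:
  MgO: 5.787% × 250.0 = 14.47 g
  SiO2: 53.94% × 250.0 = 134.8 g
  CaO: 8.695% × 250.0 = 21.74 g
  PbO: 14.09% × 250.0 = 35.22 g
  Li2O: 6.317% × 250.0 = 15.79 g
  Al2O3: 11.17% × 250.0 = 27.92 g
Verifying the oxide balance using the reported weights, per the basis as stated (target by target, the sums agree net of answer rounding effects):
  MgO: 44.94·0.3219 = 14.47 g (target 14.47 g)
  SiO2: 44.94·0.6286 + 137.4·0.7759 = 134.9 g (target 134.8 g)
  CaO: 39.17·0.5550 = 21.74 g (target 21.74 g)
  PbO: 36.03·0.9776 = 35.22 g (target 35.22 g)
  Li2O: 23.85·0.3966 + 137.4·0.04610 = 15.79 g (target 15.79 g)
  Al2O3: 137.4·0.1680 + 4.864·0.9960 = 27.93 g (target 27.92 g)
The glass-mass cross-check: whole batch net of LOI = 250.0 g (oxide target masses add up to 250.0 g; with the basis standing at 250.0 g — gaps are rounding artifacts).
Batch grand total — Σ batch = 286.3 g; Σ batch·LOI gives LOI loss = 36.25 g; glass ÷ batch gives a yield of 87.34%.

Revised batch per 250.0 g vitreous product:
  talc: 44.94 g
  Pb3O4: 36.03 g
  lithium carbonate: 23.85 g
  lithium feldspar: 137.4 g
  aragonite sand: 39.17 g
  alumina: 4.864 g
Total batch = 286.3 g; LOI loss = 36.25 g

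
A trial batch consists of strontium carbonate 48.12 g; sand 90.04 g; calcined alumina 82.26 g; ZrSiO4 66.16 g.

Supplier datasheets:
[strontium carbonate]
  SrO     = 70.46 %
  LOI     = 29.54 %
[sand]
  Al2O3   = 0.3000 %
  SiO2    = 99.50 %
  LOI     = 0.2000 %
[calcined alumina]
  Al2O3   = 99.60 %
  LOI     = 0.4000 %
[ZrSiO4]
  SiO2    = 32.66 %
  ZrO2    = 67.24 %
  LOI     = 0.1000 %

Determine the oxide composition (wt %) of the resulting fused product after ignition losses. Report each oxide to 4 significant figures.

Glass mass = 271.8 g (batch 286.6 − LOI 14.79).
Composition: Al2O3 30.24%, SiO2 40.91%, SrO 12.47%, ZrO2 16.37%

All arithmetic carries full precision in all steps; mid-chain values are shown with 4-significant-digit rounding at each printed step; each reported figure is rounded just once — all derived quantities are rebuilt using the weight values per 271.8 g of glass at exact precision (the four compositions, glass mass, ignition loss, totals, yield) as written in the problem or the answer.
What the batch supplies per oxide:
  Al2O3: 90.04·0.003000 + 82.26·0.9960 = 82.20 g
  SiO2: 90.04·0.9950 + 66.16·0.3266 = 111.2 g
  SrO: 48.12·0.7046 = 33.91 g
  ZrO2: 66.16·0.6724 = 44.49 g
LOI: 48.12·0.2954 + 90.04·0.002000 + 82.26·0.004000 + 66.16·0.001000 = 14.79 g
Net of LOI, the glass mass = 286.6 − 14.79 = 271.8 g (= Σ oxide masses)
wt %: oxide over glass, times 100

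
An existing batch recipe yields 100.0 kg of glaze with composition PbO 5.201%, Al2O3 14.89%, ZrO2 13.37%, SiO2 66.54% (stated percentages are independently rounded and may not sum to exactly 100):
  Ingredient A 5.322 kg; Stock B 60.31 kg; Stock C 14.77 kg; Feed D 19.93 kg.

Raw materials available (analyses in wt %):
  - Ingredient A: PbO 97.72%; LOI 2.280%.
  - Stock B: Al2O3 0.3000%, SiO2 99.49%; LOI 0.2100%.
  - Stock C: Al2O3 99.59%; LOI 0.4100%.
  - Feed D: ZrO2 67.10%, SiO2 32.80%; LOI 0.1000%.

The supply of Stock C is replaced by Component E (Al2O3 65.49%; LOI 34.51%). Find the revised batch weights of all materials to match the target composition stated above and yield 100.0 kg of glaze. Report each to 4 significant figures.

All internal work maintains full float precision through every step. Working values are printed with 4-significant-figure rounding between the steps; exactly one rounding lands on each reported number; derived quantities (four oxide percentages, ignition loss, yield, glass mass, totals) are recomputed at exact precision from the batch weights on 100.0 kg of glass, exactly as shown in the problem or the answer.
Oxide-by-oxide targets in 100.0 kg glaze:
  PbO: 5.201% × 100.0 = 5.201 kg
  Al2O3: 14.89% × 100.0 = 14.89 kg
  ZrO2: 13.37% × 100.0 = 13.37 kg
  SiO2: 66.54% × 100.0 = 66.54 kg
Checking each oxide sum per the reported batch figures, per the basis as stated (target by target, the sums agree once rounding is allowed for):
  PbO: 5.322·0.9772 = 5.201 kg (target 5.201 kg)
  Al2O3: 60.31·0.003000 + 22.46·0.6549 = 14.89 kg (target 14.89 kg)
  ZrO2: 19.93·0.6710 = 13.37 kg (target 13.37 kg)
  SiO2: 60.31·0.9949 + 19.93·0.3280 = 66.54 kg (target 66.54 kg)
Glass-mass closure: whole batch net of LOI = 100.0 kg (targets for the oxides total 100.0 kg; stated basis 100.0 kg — a pure rounding effect).
Batch grand total — Σ batch = 108.0 kg; the LOI term Σ batch·LOI equals 8.019 kg; yield, glass over the total, = 92.58%.

Revised batch per 100.0 kg glaze:
  Ingredient A: 5.322 kg
  Stock B: 60.31 kg
  Component E: 22.46 kg
  Feed D: 19.93 kg
Total batch = 108.0 kg; LOI loss = 8.019 kg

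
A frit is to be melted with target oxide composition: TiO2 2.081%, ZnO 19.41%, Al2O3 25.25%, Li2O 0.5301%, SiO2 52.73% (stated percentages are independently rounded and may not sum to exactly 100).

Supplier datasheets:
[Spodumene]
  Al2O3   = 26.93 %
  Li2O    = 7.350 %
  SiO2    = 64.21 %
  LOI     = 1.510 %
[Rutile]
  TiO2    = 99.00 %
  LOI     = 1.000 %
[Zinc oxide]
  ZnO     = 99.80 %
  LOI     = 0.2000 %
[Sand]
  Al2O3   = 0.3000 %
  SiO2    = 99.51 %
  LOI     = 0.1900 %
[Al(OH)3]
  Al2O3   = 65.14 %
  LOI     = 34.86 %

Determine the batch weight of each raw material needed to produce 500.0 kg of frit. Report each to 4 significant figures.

Batch per 500.0 kg frit:
  Spodumene: 36.06 kg
  Rutile: 10.51 kg
  Zinc oxide: 97.24 kg
  Sand: 241.7 kg
  Al(OH)3: 177.8 kg
Total batch = 563.3 kg; LOI loss = 63.28 kg; yield = 88.77%

The working math holds full float precision all the way through — the intermediate values are shown, rounded to four significant digits, within the worked lines — every reported figure is rounded exactly once; all derived quantities, including the totals, five oxide percentages, LOI, glass mass, the yield, are computed starting from the weights at 500.0 kg of glass in full float precision, as written in question or answer.
Target oxide masses per 500.0 kg frit:
  TiO2: 2.081% × 500.0 = 10.40 kg
  ZnO: 19.41% × 500.0 = 97.05 kg
  Al2O3: 25.25% × 500.0 = 126.2 kg
  Li2O: 0.5301% × 500.0 = 2.650 kg
  SiO2: 52.73% × 500.0 = 263.6 kg
Sums-versus-targets review with the batch weights as given, versus the basis set out (delivered sums recover each target within answer rounding):
  TiO2: 10.51·0.9900 = 10.40 kg (target 10.40 kg)
  ZnO: 97.24·0.9980 = 97.05 kg (target 97.05 kg)
  Al2O3: 36.06·0.2693 + 241.7·0.003000 + 177.8·0.6514 = 126.3 kg (target 126.2 kg)
  Li2O: 36.06·0.07350 = 2.650 kg (target 2.650 kg)
  SiO2: 36.06·0.6421 + 241.7·0.9951 = 263.7 kg (target 263.6 kg)
The glass-mass cross-check: the batch minus its LOI: 500.0 kg (per-oxide target masses sum to 500.0 kg; versus the stated basis of 500.0 kg — gaps are rounding artifacts).
Batch grand total — Σ batch = 563.3 kg; ignition loss, Σ(batch × LOI) = 63.28 kg; yield = glass ÷ total batch = 88.77%.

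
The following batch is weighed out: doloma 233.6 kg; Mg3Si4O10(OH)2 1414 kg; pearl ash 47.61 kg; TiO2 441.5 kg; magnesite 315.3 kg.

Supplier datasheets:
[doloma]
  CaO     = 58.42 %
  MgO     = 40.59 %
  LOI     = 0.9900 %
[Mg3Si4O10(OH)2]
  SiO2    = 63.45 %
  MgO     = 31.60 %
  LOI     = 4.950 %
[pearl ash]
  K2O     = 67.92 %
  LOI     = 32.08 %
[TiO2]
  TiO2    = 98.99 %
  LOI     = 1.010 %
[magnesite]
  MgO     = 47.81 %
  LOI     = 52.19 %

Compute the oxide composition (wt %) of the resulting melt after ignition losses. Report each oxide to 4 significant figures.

Glass mass = 2195 kg (batch 2452 − LOI 256.6).
Composition: SiO2 40.87%, CaO 6.216%, TiO2 19.91%, K2O 1.473%, MgO 31.54%

The working math holds full float precision end to end — in-progress results appear rounded off to 4 significant figures as written; every reported number takes a single rounding. Derived quantities (the five compositions, ignition loss, the yield, glass mass, the totals) are computed at exact precision from the weighed amounts on 2195 kg of glass, as written in problem or answer.
What the batch supplies per oxide:
  SiO2: 1414·0.6345 = 897.2 kg
  CaO: 233.6·0.5842 = 136.5 kg
  TiO2: 441.5·0.9899 = 437.0 kg
  K2O: 47.61·0.6792 = 32.34 kg
  MgO: 233.6·0.4059 + 1414·0.3160 + 315.3·0.4781 = 692.4 kg
LOI: 233.6·0.009900 + 1414·0.04950 + 47.61·0.3208 + 441.5·0.01010 + 315.3·0.5219 = 256.6 kg
The glass mass, total less LOI, = 2452 − 256.6 = 2195 kg (equal to the oxide-mass sum)
each wt % is 100 × oxide ÷ glass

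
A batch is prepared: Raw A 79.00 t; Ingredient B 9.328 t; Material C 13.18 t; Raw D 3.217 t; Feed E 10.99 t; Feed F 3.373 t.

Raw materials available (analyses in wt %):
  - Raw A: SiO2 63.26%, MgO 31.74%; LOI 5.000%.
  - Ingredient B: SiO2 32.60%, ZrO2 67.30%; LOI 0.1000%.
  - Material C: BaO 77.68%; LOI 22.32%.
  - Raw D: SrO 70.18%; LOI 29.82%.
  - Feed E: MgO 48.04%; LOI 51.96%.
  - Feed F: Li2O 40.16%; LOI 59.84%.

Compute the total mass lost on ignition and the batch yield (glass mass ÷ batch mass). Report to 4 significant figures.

LOI loss = 15.59 t; glass = 103.5 t; yield = 86.91%

The working math carries full float precision from first step to last; rounding to 4 significant figures extends to each working value as printed. Every reported figure is rounded just once. All derived quantities, which include LOI, net glass mass, yield, totals, six oxide percentages, are computed in full precision, exactly as shown in either problem or answer, using the weight values per 103.5 t of glass.
Ignition loss by material:
  Raw A: 79.00 × 0.05000 = 3.950 t
  Ingredient B: 9.328 × 0.001000 = 0.009328 t
  Material C: 13.18 × 0.2232 = 2.942 t
  Raw D: 3.217 × 0.2982 = 0.9593 t
  Feed E: 10.99 × 0.5196 = 5.710 t
  Feed F: 3.373 × 0.5984 = 2.018 t
Total LOI = 15.59 t
Glass = batch − LOI = 119.1 − 15.59 = 103.5 t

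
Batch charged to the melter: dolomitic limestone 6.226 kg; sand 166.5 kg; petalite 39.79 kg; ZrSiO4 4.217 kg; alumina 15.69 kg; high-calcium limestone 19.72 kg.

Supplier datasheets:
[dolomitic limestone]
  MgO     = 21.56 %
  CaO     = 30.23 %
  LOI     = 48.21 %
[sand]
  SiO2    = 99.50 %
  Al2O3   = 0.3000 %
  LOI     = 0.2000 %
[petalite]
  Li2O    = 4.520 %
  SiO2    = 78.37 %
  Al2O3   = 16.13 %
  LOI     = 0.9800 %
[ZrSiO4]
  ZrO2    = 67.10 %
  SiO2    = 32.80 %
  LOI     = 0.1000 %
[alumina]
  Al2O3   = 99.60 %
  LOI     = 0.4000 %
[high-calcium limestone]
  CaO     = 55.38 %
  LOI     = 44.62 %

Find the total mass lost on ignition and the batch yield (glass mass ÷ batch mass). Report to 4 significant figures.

LOI loss = 12.59 kg; glass = 239.6 kg; yield = 95.01%

Each numeric step holds full float precision through the solve. The intermediate values are printed, rounded to four significant figures, across the worked steps. Every reported value sees exactly one rounding — all derived quantities are computed from the batch weights for 239.6 kg of glass at full float precision (the yield, ignition loss, net glass mass, the six compositions, totals), as written in either problem or answer.
Each material's LOI contribution:
  dolomitic limestone: 6.226 × 0.4821 = 3.002 kg
  sand: 166.5 × 0.002000 = 0.3330 kg
  petalite: 39.79 × 0.009800 = 0.3899 kg
  ZrSiO4: 4.217 × 0.001000 = 0.004217 kg
  alumina: 15.69 × 0.004000 = 0.06276 kg
  high-calcium limestone: 19.72 × 0.4462 = 8.799 kg
Total LOI = 12.59 kg
Glass = batch − LOI = 252.1 − 12.59 = 239.6 kg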